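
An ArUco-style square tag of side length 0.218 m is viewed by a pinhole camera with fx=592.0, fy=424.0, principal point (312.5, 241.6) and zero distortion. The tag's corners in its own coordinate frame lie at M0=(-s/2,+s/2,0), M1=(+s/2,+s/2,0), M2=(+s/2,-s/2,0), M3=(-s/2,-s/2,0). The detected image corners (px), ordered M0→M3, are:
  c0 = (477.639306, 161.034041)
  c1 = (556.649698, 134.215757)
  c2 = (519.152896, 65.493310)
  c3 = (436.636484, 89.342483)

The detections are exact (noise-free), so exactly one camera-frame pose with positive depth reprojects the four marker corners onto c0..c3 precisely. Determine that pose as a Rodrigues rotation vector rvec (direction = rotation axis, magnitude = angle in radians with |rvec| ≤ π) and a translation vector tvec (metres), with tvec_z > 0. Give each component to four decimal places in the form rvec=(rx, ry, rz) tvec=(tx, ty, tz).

Intrinsics K: fx=592.0, fy=424.0, cx=312.5, cy=241.6
Marker side s = 0.218 m; corners in marker frame (Z=0):
  M0 = (-0.1090, +0.1090, 0)
  M1 = (+0.1090, +0.1090, 0)
  M2 = (+0.1090, -0.1090, 0)
  M3 = (-0.1090, -0.1090, 0)
Detected image corners:
  c0 = (477.639306, 161.034041) px
  c1 = (556.649698, 134.215757) px
  c2 = (519.152896, 65.493310) px
  c3 = (436.636484, 89.342483) px
Planar DLT: solve 8×8 A·h = b for H (H[2,2]=1):
  H  [+482.92783 +224.23061 +498.70601]
  H  [-90.82528 +331.92064 +112.55045]
  H  [+0.22619 +0.08921 +1.00000]
B = K⁻¹H; ‖b₁‖=0.808573, ‖b₂‖=0.808573; λ = 2/(‖b₁‖+‖b₂‖) = 1.236747, sign → tz>0 ⇒ λ=+1.236747
r₁ = λ·B[:,0] = (+0.86122,-0.42432,+0.27973); r₂ = λ·B[:,1] = (+0.41020,+0.90530,+0.11033)
r₃ = r₁×r₂ = (-0.30006,+0.01973,+0.95372); SVD([r₁ r₂ r₃]) → R = UVᵀ:
  R  [+0.86122 +0.41020 -0.30006]
  R  [-0.42432 +0.90530 +0.01973]
  R  [+0.27973 +0.11033 +0.95372]
t = (+0.38900, -0.37642, +1.23675) m
tr R = 2.720235; θ = arccos((tr R − 1)/2) = 0.535296 rad = 30.670°
axis k = ((R−Rᵀ)₃₂, (R−Rᵀ)₁₃, (R−Rᵀ)₂₁) / (2 sinθ) = (+0.088809, -0.568317, -0.818003)
rvec = θ·k = (+0.047539, -0.304218, -0.437874)

rvec=(0.0475, -0.3042, -0.4379) tvec=(0.3890, -0.3764, 1.2367)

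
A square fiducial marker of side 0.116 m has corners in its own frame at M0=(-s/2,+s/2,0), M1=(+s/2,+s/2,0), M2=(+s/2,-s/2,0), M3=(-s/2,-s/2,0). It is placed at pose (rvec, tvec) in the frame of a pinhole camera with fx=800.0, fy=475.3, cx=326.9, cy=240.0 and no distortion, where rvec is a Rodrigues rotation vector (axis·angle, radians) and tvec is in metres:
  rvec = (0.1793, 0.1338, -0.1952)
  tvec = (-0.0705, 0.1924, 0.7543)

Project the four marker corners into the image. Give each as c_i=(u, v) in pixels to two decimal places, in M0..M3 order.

c0=(207.76, 399.27) c1=(324.50, 389.75) c2=(298.69, 321.32) c3=(179.60, 332.66)

Intrinsics K: fx=800.0, fy=475.3, cx=326.9, cy=240.0
Marker side s = 0.116 m; corners in marker frame (Z=0):
  M0 = (-0.0580, +0.0580, 0)
  M1 = (+0.0580, +0.0580, 0)
  M2 = (+0.0580, -0.0580, 0)
  M3 = (-0.0580, -0.0580, 0)
rvec = (0.1793, 0.1338, -0.1952), |rvec| = θ = 0.29691 rad = 17.012°
Rodrigues: sinθ=0.29256, 1−cosθ=0.04375; R = I + sinθ·[k]× + (1−cosθ)·[k]×²:
    [+0.97220 +0.20425 +0.11447]
    [-0.18044 +0.96513 -0.18964]
    [-0.14921 +0.16371 +0.97516]
t = (-0.0705, 0.1924, 0.7543) m
M0: Pc = R·M0+t = (-0.11504, +0.25884, +0.77245); u = 800.0·(-0.11504)/0.77245 + 326.9 = 207.7558, v = 475.3·(+0.25884)/0.77245 + 240.0 = 399.2700
M1: Pc = R·M1+t = (-0.00227, +0.23791, +0.75514); u = 800.0·(-0.00227)/0.75514 + 326.9 = 324.4998, v = 475.3·(+0.23791)/0.75514 + 240.0 = 389.7465
M2: Pc = R·M2+t = (-0.02596, +0.12596, +0.73615); u = 800.0·(-0.02596)/0.73615 + 326.9 = 298.6896, v = 475.3·(+0.12596)/0.73615 + 240.0 = 321.3249
M3: Pc = R·M3+t = (-0.13873, +0.14689, +0.75346); u = 800.0·(-0.13873)/0.75346 + 326.9 = 179.5961, v = 475.3·(+0.14689)/0.75346 + 240.0 = 332.6603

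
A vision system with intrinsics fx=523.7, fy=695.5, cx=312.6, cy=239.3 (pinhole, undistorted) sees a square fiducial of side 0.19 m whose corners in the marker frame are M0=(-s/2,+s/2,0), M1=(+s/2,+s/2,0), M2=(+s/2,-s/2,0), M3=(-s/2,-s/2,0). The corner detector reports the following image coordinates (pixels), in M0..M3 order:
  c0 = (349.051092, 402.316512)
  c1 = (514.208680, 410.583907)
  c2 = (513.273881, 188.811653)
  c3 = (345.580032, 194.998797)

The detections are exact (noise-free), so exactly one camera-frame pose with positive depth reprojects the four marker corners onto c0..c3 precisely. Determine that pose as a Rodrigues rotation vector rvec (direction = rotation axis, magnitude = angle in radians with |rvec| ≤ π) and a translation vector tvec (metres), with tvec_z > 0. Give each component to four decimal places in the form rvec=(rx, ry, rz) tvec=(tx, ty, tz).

Intrinsics K: fx=523.7, fy=695.5, cx=312.6, cy=239.3
Marker side s = 0.19 m; corners in marker frame (Z=0):
  M0 = (-0.0950, +0.0950, 0)
  M1 = (+0.0950, +0.0950, 0)
  M2 = (+0.0950, -0.0950, 0)
  M3 = (-0.0950, -0.0950, 0)
Detected image corners:
  c0 = (349.051092, 402.316512) px
  c1 = (514.208680, 410.583907) px
  c2 = (513.273881, 188.811653) px
  c3 = (345.580032, 194.998797) px
Planar DLT: solve 8×8 A·h = b for H (H[2,2]=1):
  H  [+723.03067 +48.37457 +427.73090]
  H  [-100.42883 +1153.30371 +300.02546]
  H  [-0.35501 +0.08491 +1.00000]
B = K⁻¹H; ‖b₁‖=1.631767, ‖b₂‖=1.631767; λ = 2/(‖b₁‖+‖b₂‖) = 0.612833, sign → tz>0 ⇒ λ=+0.612833
r₁ = λ·B[:,0] = (+0.97595,-0.01364,-0.21756); r₂ = λ·B[:,1] = (+0.02555,+0.99832,+0.05203)
r₃ = r₁×r₂ = (+0.21648,-0.05634,+0.97466); SVD([r₁ r₂ r₃]) → R = UVᵀ:
  R  [+0.97595 +0.02555 +0.21648]
  R  [-0.01364 +0.99832 -0.05634]
  R  [-0.21756 +0.05203 +0.97466]
t = (+0.13473, +0.05351, +0.61283) m
tr R = 2.948929; θ = arccos((tr R − 1)/2) = 0.226472 rad = 12.976°
axis k = ((R−Rᵀ)₃₂, (R−Rᵀ)₁₃, (R−Rᵀ)₂₁) / (2 sinθ) = (+0.241326, +0.966513, -0.087255)
rvec = θ·k = (+0.054654, +0.218888, -0.019761)

rvec=(0.0547, 0.2189, -0.0198) tvec=(0.1347, 0.0535, 0.6128)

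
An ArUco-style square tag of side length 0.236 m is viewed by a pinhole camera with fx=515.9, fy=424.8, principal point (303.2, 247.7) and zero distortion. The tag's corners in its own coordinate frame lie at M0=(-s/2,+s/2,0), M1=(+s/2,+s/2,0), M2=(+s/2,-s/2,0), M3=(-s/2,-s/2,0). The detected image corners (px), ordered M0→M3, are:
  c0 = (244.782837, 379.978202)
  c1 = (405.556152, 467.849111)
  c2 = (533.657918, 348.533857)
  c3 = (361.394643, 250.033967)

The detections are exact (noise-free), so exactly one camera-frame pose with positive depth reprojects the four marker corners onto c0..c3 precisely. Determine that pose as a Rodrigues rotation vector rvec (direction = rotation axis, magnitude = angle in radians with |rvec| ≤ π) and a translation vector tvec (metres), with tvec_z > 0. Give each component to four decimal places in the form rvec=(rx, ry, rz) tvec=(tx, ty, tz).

Intrinsics K: fx=515.9, fy=424.8, cx=303.2, cy=247.7
Marker side s = 0.236 m; corners in marker frame (Z=0):
  M0 = (-0.1180, +0.1180, 0)
  M1 = (+0.1180, +0.1180, 0)
  M2 = (+0.1180, -0.1180, 0)
  M3 = (-0.1180, -0.1180, 0)
Detected image corners:
  c0 = (244.782837, 379.978202) px
  c1 = (405.556152, 467.849111) px
  c2 = (533.657918, 348.533857) px
  c3 = (361.394643, 250.033967) px
Planar DLT: solve 8×8 A·h = b for H (H[2,2]=1):
  H  [+740.15034 -379.60832 +384.65368]
  H  [+427.21482 +658.05288 +364.75312]
  H  [+0.09214 +0.36008 +1.00000]
B = K⁻¹H; ‖b₁‖=1.679453, ‖b₂‖=1.679453; λ = 2/(‖b₁‖+‖b₂‖) = 0.595432, sign → tz>0 ⇒ λ=+0.595432
r₁ = λ·B[:,0] = (+0.82201,+0.56683,+0.05486); r₂ = λ·B[:,1] = (-0.56414,+0.79736,+0.21440)
r₃ = r₁×r₂ = (+0.07778,-0.20719,+0.97520); SVD([r₁ r₂ r₃]) → R = UVᵀ:
  R  [+0.82201 -0.56414 +0.07778]
  R  [+0.56683 +0.79736 -0.20719]
  R  [+0.05486 +0.21440 +0.97520]
t = (+0.09401, +0.16407, +0.59543) m
tr R = 2.594569; θ = arccos((tr R − 1)/2) = 0.648013 rad = 37.128°
axis k = ((R−Rᵀ)₃₂, (R−Rᵀ)₁₃, (R−Rᵀ)₂₁) / (2 sinθ) = (+0.349235, +0.018986, +0.936843)
rvec = θ·k = (+0.226309, +0.012303, +0.607086)

rvec=(0.2263, 0.0123, 0.6071) tvec=(0.0940, 0.1641, 0.5954)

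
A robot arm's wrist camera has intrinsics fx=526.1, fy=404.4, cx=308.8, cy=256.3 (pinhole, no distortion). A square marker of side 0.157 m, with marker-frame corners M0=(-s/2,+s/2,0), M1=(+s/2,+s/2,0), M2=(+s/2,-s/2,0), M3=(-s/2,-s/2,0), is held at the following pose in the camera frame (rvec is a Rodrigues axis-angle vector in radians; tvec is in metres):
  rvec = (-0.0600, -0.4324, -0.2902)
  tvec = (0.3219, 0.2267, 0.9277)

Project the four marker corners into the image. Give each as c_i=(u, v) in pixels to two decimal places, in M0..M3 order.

c0=(471.37, 402.07) c1=(534.73, 374.57) c2=(509.96, 311.38) c3=(444.72, 334.22)

Intrinsics K: fx=526.1, fy=404.4, cx=308.8, cy=256.3
Marker side s = 0.157 m; corners in marker frame (Z=0):
  M0 = (-0.0785, +0.0785, 0)
  M1 = (+0.0785, +0.0785, 0)
  M2 = (+0.0785, -0.0785, 0)
  M3 = (-0.0785, -0.0785, 0)
rvec = (-0.0600, -0.4324, -0.2902), |rvec| = θ = 0.52420 rad = 30.034°
Rodrigues: sinθ=0.50052, 1−cosθ=0.13428; R = I + sinθ·[k]× + (1−cosθ)·[k]×²:
    [+0.86748 +0.28977 -0.40436]
    [-0.26441 +0.95709 +0.11861]
    [+0.42138 +0.00403 +0.90688]
t = (0.3219, 0.2267, 0.9277) m
M0: Pc = R·M0+t = (+0.27655, +0.32259, +0.89494); u = 526.1·(+0.27655)/0.89494 + 308.8 = 471.3728, v = 404.4·(+0.32259)/0.89494 + 256.3 = 402.0693
M1: Pc = R·M1+t = (+0.41274, +0.28107, +0.96109); u = 526.1·(+0.41274)/0.96109 + 308.8 = 534.7350, v = 404.4·(+0.28107)/0.96109 + 256.3 = 374.5680
M2: Pc = R·M2+t = (+0.36725, +0.13081, +0.96046); u = 526.1·(+0.36725)/0.96046 + 308.8 = 509.9642, v = 404.4·(+0.13081)/0.96046 + 256.3 = 311.3781
M3: Pc = R·M3+t = (+0.23106, +0.17233, +0.89431); u = 526.1·(+0.23106)/0.89431 + 308.8 = 444.7249, v = 404.4·(+0.17233)/0.89431 + 256.3 = 334.2244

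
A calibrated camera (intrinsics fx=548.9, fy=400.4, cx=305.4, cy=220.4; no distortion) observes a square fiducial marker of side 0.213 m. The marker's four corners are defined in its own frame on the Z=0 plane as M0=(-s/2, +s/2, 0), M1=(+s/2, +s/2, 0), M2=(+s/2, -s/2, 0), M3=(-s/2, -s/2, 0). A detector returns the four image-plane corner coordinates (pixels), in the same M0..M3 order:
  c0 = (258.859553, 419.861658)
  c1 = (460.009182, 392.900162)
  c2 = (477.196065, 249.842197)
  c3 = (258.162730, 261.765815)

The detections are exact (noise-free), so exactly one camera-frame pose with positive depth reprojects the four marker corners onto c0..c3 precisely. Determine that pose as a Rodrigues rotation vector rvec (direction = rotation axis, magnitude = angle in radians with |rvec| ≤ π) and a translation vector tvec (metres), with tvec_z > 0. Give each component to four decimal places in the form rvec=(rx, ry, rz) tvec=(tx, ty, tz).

rvec=(0.2210, -0.2795, -0.0151) tvec=(0.0605, 0.1474, 0.5199)

Intrinsics K: fx=548.9, fy=400.4, cx=305.4, cy=220.4
Marker side s = 0.213 m; corners in marker frame (Z=0):
  M0 = (-0.1065, +0.1065, 0)
  M1 = (+0.1065, +0.1065, 0)
  M2 = (+0.1065, -0.1065, 0)
  M3 = (-0.1065, -0.1065, 0)
Detected image corners:
  c0 = (258.859553, 419.861658) px
  c1 = (460.009182, 392.900162) px
  c2 = (477.196065, 249.842197) px
  c3 = (258.162730, 261.765815) px
Planar DLT: solve 8×8 A·h = b for H (H[2,2]=1):
  H  [+1174.64973 +111.70790 +369.22473]
  H  [+80.34133 +844.08237 +333.91988]
  H  [+0.52312 +0.42017 +1.00000]
B = K⁻¹H; ‖b₁‖=1.923511, ‖b₂‖=1.923511; λ = 2/(‖b₁‖+‖b₂‖) = 0.519883, sign → tz>0 ⇒ λ=+0.519883
r₁ = λ·B[:,0] = (+0.96124,-0.04538,+0.27196); r₂ = λ·B[:,1] = (-0.01573,+0.97572,+0.21844)
r₃ = r₁×r₂ = (-0.27527,-0.21425,+0.93719); SVD([r₁ r₂ r₃]) → R = UVᵀ:
  R  [+0.96124 -0.01573 -0.27527]
  R  [-0.04538 +0.97572 -0.21425]
  R  [+0.27196 +0.21844 +0.93719]
t = (+0.06045, +0.14740, +0.51988) m
tr R = 2.874150; θ = arccos((tr R − 1)/2) = 0.356641 rad = 20.434°
axis k = ((R−Rᵀ)₃₂, (R−Rᵀ)₁₃, (R−Rᵀ)₂₁) / (2 sinθ) = (+0.619672, -0.783711, -0.042464)
rvec = θ·k = (+0.221000, -0.279504, -0.015144)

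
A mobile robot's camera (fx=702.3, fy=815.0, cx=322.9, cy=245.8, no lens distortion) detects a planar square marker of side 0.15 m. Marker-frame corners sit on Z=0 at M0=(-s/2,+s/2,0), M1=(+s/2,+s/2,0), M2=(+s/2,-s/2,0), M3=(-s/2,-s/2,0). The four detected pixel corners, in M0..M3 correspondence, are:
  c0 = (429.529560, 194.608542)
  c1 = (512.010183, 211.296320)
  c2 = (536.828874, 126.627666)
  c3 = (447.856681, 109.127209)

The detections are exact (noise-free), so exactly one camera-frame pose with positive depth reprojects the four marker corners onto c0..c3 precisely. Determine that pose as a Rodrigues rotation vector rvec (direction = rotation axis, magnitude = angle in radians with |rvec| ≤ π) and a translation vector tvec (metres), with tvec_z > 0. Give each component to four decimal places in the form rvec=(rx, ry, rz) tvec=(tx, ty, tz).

Intrinsics K: fx=702.3, fy=815.0, cx=322.9, cy=245.8
Marker side s = 0.15 m; corners in marker frame (Z=0):
  M0 = (-0.0750, +0.0750, 0)
  M1 = (+0.0750, +0.0750, 0)
  M2 = (+0.0750, -0.0750, 0)
  M3 = (-0.0750, -0.0750, 0)
Detected image corners:
  c0 = (429.529560, 194.608542) px
  c1 = (512.010183, 211.296320) px
  c2 = (536.828874, 126.627666) px
  c3 = (447.856681, 109.127209) px
Planar DLT: solve 8×8 A·h = b for H (H[2,2]=1):
  H  [+553.40013 +94.98761 +481.03972]
  H  [+108.09557 +646.70533 +161.97361]
  H  [-0.03593 +0.49579 +1.00000]
B = K⁻¹H; ‖b₁‖=0.817987, ‖b₂‖=0.817987; λ = 2/(‖b₁‖+‖b₂‖) = 1.222514, sign → tz>0 ⇒ λ=+1.222514
r₁ = λ·B[:,0] = (+0.98352,+0.17539,-0.04393); r₂ = λ·B[:,1] = (-0.11332,+0.78727,+0.60610)
r₃ = r₁×r₂ = (+0.14089,-0.59114,+0.79417); SVD([r₁ r₂ r₃]) → R = UVᵀ:
  R  [+0.98352 -0.11332 +0.14089]
  R  [+0.17539 +0.78727 -0.59114]
  R  [-0.04393 +0.60610 +0.79417]
t = (+0.27528, -0.12574, +1.22251) m
tr R = 2.564959; θ = arccos((tr R − 1)/2) = 0.672158 rad = 38.512°
axis k = ((R−Rᵀ)₃₂, (R−Rᵀ)₁₃, (R−Rᵀ)₂₁) / (2 sinθ) = (+0.961367, +0.148411, +0.231837)
rvec = θ·k = (+0.646191, +0.099755, +0.155831)

rvec=(0.6462, 0.0998, 0.1558) tvec=(0.2753, -0.1257, 1.2225)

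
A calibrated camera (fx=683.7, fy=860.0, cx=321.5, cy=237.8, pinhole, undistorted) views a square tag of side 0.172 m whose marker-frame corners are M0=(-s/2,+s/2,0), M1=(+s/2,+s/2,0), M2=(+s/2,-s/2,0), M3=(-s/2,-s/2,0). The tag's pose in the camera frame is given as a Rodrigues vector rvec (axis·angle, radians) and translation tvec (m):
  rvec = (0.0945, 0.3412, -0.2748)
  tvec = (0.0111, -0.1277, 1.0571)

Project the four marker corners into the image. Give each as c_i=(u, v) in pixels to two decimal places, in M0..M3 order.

Intrinsics K: fx=683.7, fy=860.0, cx=321.5, cy=237.8
Marker side s = 0.172 m; corners in marker frame (Z=0):
  M0 = (-0.0860, +0.0860, 0)
  M1 = (+0.0860, +0.0860, 0)
  M2 = (+0.0860, -0.0860, 0)
  M3 = (-0.0860, -0.0860, 0)
rvec = (0.0945, 0.3412, -0.2748), |rvec| = θ = 0.44818 rad = 25.679°
Rodrigues: sinθ=0.43332, 1−cosθ=0.09876; R = I + sinθ·[k]× + (1−cosθ)·[k]×²:
    [+0.90563 +0.28155 +0.31712]
    [-0.24984 +0.95848 -0.13747]
    [-0.34266 +0.04527 +0.93837]
t = (0.0111, -0.1277, 1.0571) m
M0: Pc = R·M0+t = (-0.04257, -0.02378, +1.09046); u = 683.7·(-0.04257)/1.09046 + 321.5 = 294.8086, v = 860.0·(-0.02378)/1.09046 + 237.8 = 219.0421
M1: Pc = R·M1+t = (+0.11320, -0.06676, +1.03152); u = 683.7·(+0.11320)/1.03152 + 321.5 = 396.5277, v = 860.0·(-0.06676)/1.03152 + 237.8 = 182.1436
M2: Pc = R·M2+t = (+0.06477, -0.23162, +1.02374); u = 683.7·(+0.06477)/1.02374 + 321.5 = 364.7572, v = 860.0·(-0.23162)/1.02374 + 237.8 = 43.2296
M3: Pc = R·M3+t = (-0.09100, -0.18864, +1.08268); u = 683.7·(-0.09100)/1.08268 + 321.5 = 264.0362, v = 860.0·(-0.18864)/1.08268 + 237.8 = 87.9555

c0=(294.81, 219.04) c1=(396.53, 182.14) c2=(364.76, 43.23) c3=(264.04, 87.96)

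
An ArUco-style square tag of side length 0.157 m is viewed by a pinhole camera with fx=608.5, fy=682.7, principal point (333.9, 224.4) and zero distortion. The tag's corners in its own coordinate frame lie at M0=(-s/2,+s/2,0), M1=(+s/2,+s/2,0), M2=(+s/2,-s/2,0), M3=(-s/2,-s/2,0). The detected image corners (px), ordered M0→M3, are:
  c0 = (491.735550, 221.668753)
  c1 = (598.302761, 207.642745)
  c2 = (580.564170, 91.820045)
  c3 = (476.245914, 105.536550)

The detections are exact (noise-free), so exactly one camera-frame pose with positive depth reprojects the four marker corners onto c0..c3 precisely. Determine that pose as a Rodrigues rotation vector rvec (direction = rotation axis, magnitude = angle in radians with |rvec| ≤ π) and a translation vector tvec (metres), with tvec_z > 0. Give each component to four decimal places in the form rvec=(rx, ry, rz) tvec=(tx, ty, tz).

rvec=(-0.1225, 0.0065, -0.1167) tvec=(0.2998, -0.0901, 0.8998)

Intrinsics K: fx=608.5, fy=682.7, cx=333.9, cy=224.4
Marker side s = 0.157 m; corners in marker frame (Z=0):
  M0 = (-0.0785, +0.0785, 0)
  M1 = (+0.0785, +0.0785, 0)
  M2 = (+0.0785, -0.0785, 0)
  M3 = (-0.0785, -0.0785, 0)
Detected image corners:
  c0 = (491.735550, 221.668753) px
  c1 = (598.302761, 207.642745) px
  c2 = (580.564170, 91.820045) px
  c3 = (476.245914, 105.536550) px
Planar DLT: solve 8×8 A·h = b for H (H[2,2]=1):
  H  [+671.92815 +32.84743 +536.62648]
  H  [-88.22618 +717.40821 +156.04768]
  H  [+0.00074 -0.13597 +1.00000]
B = K⁻¹H; ‖b₁‖=1.111401, ‖b₂‖=1.111401; λ = 2/(‖b₁‖+‖b₂‖) = 0.899765, sign → tz>0 ⇒ λ=+0.899765
r₁ = λ·B[:,0] = (+0.99319,-0.11650,+0.00066); r₂ = λ·B[:,1] = (+0.11570,+0.98572,-0.12234)
r₃ = r₁×r₂ = (+0.01360,+0.12158,+0.99249); SVD([r₁ r₂ r₃]) → R = UVᵀ:
  R  [+0.99319 +0.11570 +0.01360]
  R  [-0.11650 +0.98572 +0.12158]
  R  [+0.00066 -0.12234 +0.99249]
t = (+0.29976, -0.09009, +0.89977) m
tr R = 2.971401; θ = arccos((tr R − 1)/2) = 0.169316 rad = 9.701°
axis k = ((R−Rᵀ)₃₂, (R−Rᵀ)₁₃, (R−Rᵀ)₂₁) / (2 sinθ) = (-0.723767, +0.038388, -0.688976)
rvec = θ·k = (-0.122545, +0.006500, -0.116655)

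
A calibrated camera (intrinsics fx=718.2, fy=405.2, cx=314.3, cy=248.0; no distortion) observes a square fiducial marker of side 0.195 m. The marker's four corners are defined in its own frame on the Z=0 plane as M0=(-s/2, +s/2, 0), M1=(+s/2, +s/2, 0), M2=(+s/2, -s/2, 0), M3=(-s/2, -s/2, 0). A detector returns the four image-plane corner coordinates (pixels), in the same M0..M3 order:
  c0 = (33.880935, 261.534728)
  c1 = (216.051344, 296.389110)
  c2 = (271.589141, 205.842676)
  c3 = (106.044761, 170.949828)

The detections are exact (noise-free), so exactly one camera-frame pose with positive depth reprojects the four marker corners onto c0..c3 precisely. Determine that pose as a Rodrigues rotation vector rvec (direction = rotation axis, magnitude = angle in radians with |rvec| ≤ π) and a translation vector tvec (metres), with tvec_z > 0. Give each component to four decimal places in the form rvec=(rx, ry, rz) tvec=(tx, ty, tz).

rvec=(-0.3156, -0.1868, 0.3214) tvec=(-0.1670, -0.0305, 0.7754)

Intrinsics K: fx=718.2, fy=405.2, cx=314.3, cy=248.0
Marker side s = 0.195 m; corners in marker frame (Z=0):
  M0 = (-0.0975, +0.0975, 0)
  M1 = (+0.0975, +0.0975, 0)
  M2 = (+0.0975, -0.0975, 0)
  M3 = (-0.0975, -0.0975, 0)
Detected image corners:
  c0 = (33.880935, 261.534728) px
  c1 = (216.051344, 296.389110) px
  c2 = (271.589141, 205.842676) px
  c3 = (106.044761, 170.949828) px
Planar DLT: solve 8×8 A·h = b for H (H[2,2]=1):
  H  [+916.04949 -394.04311 +159.64515]
  H  [+217.94973 +364.20103 +232.06975]
  H  [+0.16735 -0.42895 +1.00000]
B = K⁻¹H; ‖b₁‖=1.289580, ‖b₂‖=1.289580; λ = 2/(‖b₁‖+‖b₂‖) = 0.775446, sign → tz>0 ⇒ λ=+0.775446
r₁ = λ·B[:,0] = (+0.93227,+0.33767,+0.12977); r₂ = λ·B[:,1] = (-0.27989,+0.90057,-0.33263)
r₃ = r₁×r₂ = (-0.22919,+0.27378,+0.93409); SVD([r₁ r₂ r₃]) → R = UVᵀ:
  R  [+0.93227 -0.27989 -0.22919]
  R  [+0.33767 +0.90057 +0.27378]
  R  [+0.12977 -0.33263 +0.93409]
t = (-0.16698, -0.03049, +0.77545) m
tr R = 2.766929; θ = arccos((tr R − 1)/2) = 0.487590 rad = 27.937°
axis k = ((R−Rᵀ)₃₂, (R−Rᵀ)₁₃, (R−Rᵀ)₂₁) / (2 sinθ) = (-0.647182, -0.383097, +0.659084)
rvec = θ·k = (-0.315559, -0.186794, +0.321362)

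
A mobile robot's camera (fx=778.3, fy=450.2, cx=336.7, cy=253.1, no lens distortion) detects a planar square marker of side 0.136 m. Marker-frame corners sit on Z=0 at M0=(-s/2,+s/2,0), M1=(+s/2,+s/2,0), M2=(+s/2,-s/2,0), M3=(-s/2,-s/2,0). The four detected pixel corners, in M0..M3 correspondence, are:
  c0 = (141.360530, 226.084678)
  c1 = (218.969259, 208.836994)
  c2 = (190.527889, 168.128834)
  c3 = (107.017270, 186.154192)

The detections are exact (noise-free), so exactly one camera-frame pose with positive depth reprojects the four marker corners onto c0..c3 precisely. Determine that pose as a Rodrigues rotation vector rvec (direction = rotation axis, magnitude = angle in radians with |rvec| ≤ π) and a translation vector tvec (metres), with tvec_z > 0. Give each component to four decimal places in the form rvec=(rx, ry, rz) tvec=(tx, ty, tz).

Intrinsics K: fx=778.3, fy=450.2, cx=336.7, cy=253.1
Marker side s = 0.136 m; corners in marker frame (Z=0):
  M0 = (-0.0680, +0.0680, 0)
  M1 = (+0.0680, +0.0680, 0)
  M2 = (+0.0680, -0.0680, 0)
  M3 = (-0.0680, -0.0680, 0)
Detected image corners:
  c0 = (141.360530, 226.084678) px
  c1 = (218.969259, 208.836994) px
  c2 = (190.527889, 168.128834) px
  c3 = (107.017270, 186.154192) px
Planar DLT: solve 8×8 A·h = b for H (H[2,2]=1):
  H  [+604.78363 +314.16769 +165.22989]
  H  [-113.76837 +396.60220 +197.94876]
  H  [+0.08015 +0.50745 +1.00000]
B = K⁻¹H; ‖b₁‖=0.803880, ‖b₂‖=0.803880; λ = 2/(‖b₁‖+‖b₂‖) = 1.243967, sign → tz>0 ⇒ λ=+1.243967
r₁ = λ·B[:,0] = (+0.92350,-0.37041,+0.09970); r₂ = λ·B[:,1] = (+0.22905,+0.74098,+0.63125)
r₃ = r₁×r₂ = (-0.30770,-0.56013,+0.76914); SVD([r₁ r₂ r₃]) → R = UVᵀ:
  R  [+0.92350 +0.22905 -0.30770]
  R  [-0.37041 +0.74098 -0.56013]
  R  [+0.09970 +0.63125 +0.76914]
t = (-0.27406, -0.15239, +1.24397) m
tr R = 2.433624; θ = arccos((tr R − 1)/2) = 0.771577 rad = 44.208°
axis k = ((R−Rᵀ)₃₂, (R−Rᵀ)₁₃, (R−Rᵀ)₂₁) / (2 sinθ) = (+0.854324, -0.292142, -0.429865)
rvec = θ·k = (+0.659177, -0.225410, -0.331674)

rvec=(0.6592, -0.2254, -0.3317) tvec=(-0.2741, -0.1524, 1.2440)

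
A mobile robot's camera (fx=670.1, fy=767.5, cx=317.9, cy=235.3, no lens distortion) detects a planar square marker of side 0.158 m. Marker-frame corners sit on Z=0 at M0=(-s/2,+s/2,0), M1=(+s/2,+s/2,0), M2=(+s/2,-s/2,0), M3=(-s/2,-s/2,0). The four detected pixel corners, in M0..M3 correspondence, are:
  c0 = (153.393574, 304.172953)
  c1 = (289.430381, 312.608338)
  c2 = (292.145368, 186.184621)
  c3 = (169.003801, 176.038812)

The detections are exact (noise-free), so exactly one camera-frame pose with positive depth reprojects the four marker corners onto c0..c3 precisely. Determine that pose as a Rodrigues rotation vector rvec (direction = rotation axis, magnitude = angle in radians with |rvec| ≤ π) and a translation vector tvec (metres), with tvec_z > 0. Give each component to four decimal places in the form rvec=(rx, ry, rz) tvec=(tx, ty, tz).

rvec=(-0.5365, -0.1226, 0.0344) tvec=(-0.1120, 0.0069, 0.8246)

Intrinsics K: fx=670.1, fy=767.5, cx=317.9, cy=235.3
Marker side s = 0.158 m; corners in marker frame (Z=0):
  M0 = (-0.0790, +0.0790, 0)
  M1 = (+0.0790, +0.0790, 0)
  M2 = (+0.0790, -0.0790, 0)
  M3 = (-0.0790, -0.0790, 0)
Detected image corners:
  c0 = (153.393574, 304.172953) px
  c1 = (289.430381, 312.608338) px
  c2 = (292.145368, 186.184621) px
  c3 = (169.003801, 176.038812) px
Planar DLT: solve 8×8 A·h = b for H (H[2,2]=1):
  H  [+847.64277 -197.81895 +226.88513]
  H  [+90.97044 +653.61824 +241.67902]
  H  [+0.13035 -0.62058 +1.00000]
B = K⁻¹H; ‖b₁‖=1.212698, ‖b₂‖=1.212698; λ = 2/(‖b₁‖+‖b₂‖) = 0.824607, sign → tz>0 ⇒ λ=+0.824607
r₁ = λ·B[:,0] = (+0.99209,+0.06479,+0.10749); r₂ = λ·B[:,1] = (-0.00066,+0.85914,-0.51174)
r₃ = r₁×r₂ = (-0.12550,+0.50762,+0.85239); SVD([r₁ r₂ r₃]) → R = UVᵀ:
  R  [+0.99209 -0.00066 -0.12550]
  R  [+0.06479 +0.85914 +0.50762]
  R  [+0.10749 -0.51174 +0.85239]
t = (-0.11200, +0.00685, +0.82461) m
tr R = 2.703624; θ = arccos((tr R − 1)/2) = 0.551361 rad = 31.591°
axis k = ((R−Rᵀ)₃₂, (R−Rᵀ)₁₃, (R−Rᵀ)₂₁) / (2 sinθ) = (-0.972956, -0.222384, +0.062464)
rvec = θ·k = (-0.536450, -0.122614, +0.034440)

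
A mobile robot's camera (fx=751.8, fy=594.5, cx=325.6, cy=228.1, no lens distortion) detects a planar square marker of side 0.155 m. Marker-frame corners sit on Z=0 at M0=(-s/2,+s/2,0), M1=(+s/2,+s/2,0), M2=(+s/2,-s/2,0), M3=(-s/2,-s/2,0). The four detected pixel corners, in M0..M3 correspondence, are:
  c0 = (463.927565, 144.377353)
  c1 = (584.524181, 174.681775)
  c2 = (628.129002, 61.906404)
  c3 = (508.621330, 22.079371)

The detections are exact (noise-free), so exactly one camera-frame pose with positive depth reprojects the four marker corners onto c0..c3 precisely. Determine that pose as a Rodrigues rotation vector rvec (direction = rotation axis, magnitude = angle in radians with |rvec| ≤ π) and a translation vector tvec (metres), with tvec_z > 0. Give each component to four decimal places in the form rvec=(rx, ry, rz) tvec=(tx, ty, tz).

Intrinsics K: fx=751.8, fy=594.5, cx=325.6, cy=228.1
Marker side s = 0.155 m; corners in marker frame (Z=0):
  M0 = (-0.0775, +0.0775, 0)
  M1 = (+0.0775, +0.0775, 0)
  M2 = (+0.0775, -0.0775, 0)
  M3 = (-0.0775, -0.0775, 0)
Detected image corners:
  c0 = (463.927565, 144.377353) px
  c1 = (584.524181, 174.681775) px
  c2 = (628.129002, 61.906404) px
  c3 = (508.621330, 22.079371) px
Planar DLT: solve 8×8 A·h = b for H (H[2,2]=1):
  H  [+1040.47623 -218.88118 +548.35878]
  H  [+274.98951 +769.28246 +101.97137]
  H  [+0.48675 +0.12048 +1.00000]
B = K⁻¹H; ‖b₁‖=1.299739, ‖b₂‖=1.299739; λ = 2/(‖b₁‖+‖b₂‖) = 0.769385, sign → tz>0 ⇒ λ=+0.769385
r₁ = λ·B[:,0] = (+0.90262,+0.21219,+0.37450); r₂ = λ·B[:,1] = (-0.26415,+0.96002,+0.09270)
r₃ = r₁×r₂ = (-0.33986,-0.18260,+0.92258); SVD([r₁ r₂ r₃]) → R = UVᵀ:
  R  [+0.90262 -0.26415 -0.33986]
  R  [+0.21219 +0.96002 -0.18260]
  R  [+0.37450 +0.09270 +0.92258]
t = (+0.22797, -0.16323, +0.76939) m
tr R = 2.785218; θ = arccos((tr R − 1)/2) = 0.467696 rad = 26.797°
axis k = ((R−Rᵀ)₃₂, (R−Rᵀ)₁₃, (R−Rᵀ)₂₁) / (2 sinθ) = (+0.305318, -0.792267, +0.528293)
rvec = θ·k = (+0.142796, -0.370541, +0.247081)

rvec=(0.1428, -0.3705, 0.2471) tvec=(0.2280, -0.1632, 0.7694)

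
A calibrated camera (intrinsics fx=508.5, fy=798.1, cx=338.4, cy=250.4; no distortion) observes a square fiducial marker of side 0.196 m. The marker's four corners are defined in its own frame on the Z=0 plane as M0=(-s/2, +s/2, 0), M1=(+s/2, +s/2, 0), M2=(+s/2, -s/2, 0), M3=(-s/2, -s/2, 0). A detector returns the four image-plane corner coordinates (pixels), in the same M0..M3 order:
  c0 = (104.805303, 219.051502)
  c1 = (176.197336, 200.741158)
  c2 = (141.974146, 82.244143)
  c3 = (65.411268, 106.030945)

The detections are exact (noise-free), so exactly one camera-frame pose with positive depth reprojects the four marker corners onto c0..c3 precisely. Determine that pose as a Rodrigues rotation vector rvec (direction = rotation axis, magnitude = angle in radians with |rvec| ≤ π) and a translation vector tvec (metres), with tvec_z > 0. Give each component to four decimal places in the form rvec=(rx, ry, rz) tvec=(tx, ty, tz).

Intrinsics K: fx=508.5, fy=798.1, cx=338.4, cy=250.4
Marker side s = 0.196 m; corners in marker frame (Z=0):
  M0 = (-0.0980, +0.0980, 0)
  M1 = (+0.0980, +0.0980, 0)
  M2 = (+0.0980, -0.0980, 0)
  M3 = (-0.0980, -0.0980, 0)
Detected image corners:
  c0 = (104.805303, 219.051502) px
  c1 = (176.197336, 200.741158) px
  c2 = (141.974146, 82.244143) px
  c3 = (65.411268, 106.030945) px
Planar DLT: solve 8×8 A·h = b for H (H[2,2]=1):
  H  [+357.10546 +241.38517 +122.29869]
  H  [-131.40108 +656.84129 +154.66359]
  H  [-0.16188 +0.43717 +1.00000]
B = K⁻¹H; ‖b₁‖=0.833831, ‖b₂‖=0.833831; λ = 2/(‖b₁‖+‖b₂‖) = 1.199284, sign → tz>0 ⇒ λ=+1.199284
r₁ = λ·B[:,0] = (+0.97142,-0.13654,-0.19414); r₂ = λ·B[:,1] = (+0.22039,+0.82253,+0.52429)
r₃ = r₁×r₂ = (+0.08810,-0.55209,+0.82911); SVD([r₁ r₂ r₃]) → R = UVᵀ:
  R  [+0.97142 +0.22039 +0.08810]
  R  [-0.13654 +0.82253 -0.55209]
  R  [-0.19414 +0.52429 +0.82911]
t = (-0.50967, -0.14386, +1.19928) m
tr R = 2.623064; θ = arccos((tr R − 1)/2) = 0.624027 rad = 35.754°
axis k = ((R−Rᵀ)₃₂, (R−Rᵀ)₁₃, (R−Rᵀ)₂₁) / (2 sinθ) = (+0.921074, +0.241520, -0.305434)
rvec = θ·k = (+0.574775, +0.150715, -0.190599)

rvec=(0.5748, 0.1507, -0.1906) tvec=(-0.5097, -0.1439, 1.1993)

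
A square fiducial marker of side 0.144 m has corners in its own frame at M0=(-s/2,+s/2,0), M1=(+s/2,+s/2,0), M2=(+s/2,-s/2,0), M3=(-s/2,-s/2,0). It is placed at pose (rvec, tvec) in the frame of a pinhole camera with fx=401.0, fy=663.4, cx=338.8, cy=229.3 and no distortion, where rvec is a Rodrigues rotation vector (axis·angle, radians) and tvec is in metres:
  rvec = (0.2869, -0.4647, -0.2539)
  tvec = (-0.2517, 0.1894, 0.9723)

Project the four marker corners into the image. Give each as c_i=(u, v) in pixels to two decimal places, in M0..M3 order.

Intrinsics K: fx=401.0, fy=663.4, cx=338.8, cy=229.3
Marker side s = 0.144 m; corners in marker frame (Z=0):
  M0 = (-0.0720, +0.0720, 0)
  M1 = (+0.0720, +0.0720, 0)
  M2 = (+0.0720, -0.0720, 0)
  M3 = (-0.0720, -0.0720, 0)
rvec = (0.2869, -0.4647, -0.2539), |rvec| = θ = 0.60226 rad = 34.507°
Rodrigues: sinθ=0.56651, 1−cosθ=0.17595; R = I + sinθ·[k]× + (1−cosθ)·[k]×²:
    [+0.86398 +0.17416 -0.47245]
    [-0.30350 +0.92880 -0.21264]
    [+0.40178 +0.32710 +0.85532]
t = (-0.2517, 0.1894, 0.9723) m
M0: Pc = R·M0+t = (-0.30137, +0.27813, +0.96692); u = 401.0·(-0.30137)/0.96692 + 338.8 = 213.8176, v = 663.4·(+0.27813)/0.96692 + 229.3 = 420.1203
M1: Pc = R·M1+t = (-0.17695, +0.23442, +1.02478); u = 401.0·(-0.17695)/1.02478 + 338.8 = 269.5572, v = 663.4·(+0.23442)/1.02478 + 229.3 = 381.0552
M2: Pc = R·M2+t = (-0.20203, +0.10067, +0.97768); u = 401.0·(-0.20203)/0.97768 + 338.8 = 255.9351, v = 663.4·(+0.10067)/0.97768 + 229.3 = 297.6123
M3: Pc = R·M3+t = (-0.32645, +0.14438, +0.91982); u = 401.0·(-0.32645)/0.91982 + 338.8 = 196.4844, v = 663.4·(+0.14438)/0.91982 + 229.3 = 333.4293

c0=(213.82, 420.12) c1=(269.56, 381.06) c2=(255.94, 297.61) c3=(196.48, 333.43)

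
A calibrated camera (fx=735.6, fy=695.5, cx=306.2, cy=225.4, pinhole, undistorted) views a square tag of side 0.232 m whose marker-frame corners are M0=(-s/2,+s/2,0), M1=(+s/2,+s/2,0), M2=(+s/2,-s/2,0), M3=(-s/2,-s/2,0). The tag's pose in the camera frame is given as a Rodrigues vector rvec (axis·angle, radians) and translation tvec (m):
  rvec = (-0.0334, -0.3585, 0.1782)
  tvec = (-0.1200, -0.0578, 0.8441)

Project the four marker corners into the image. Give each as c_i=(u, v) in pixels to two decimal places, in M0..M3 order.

Intrinsics K: fx=735.6, fy=695.5, cx=306.2, cy=225.4
Marker side s = 0.232 m; corners in marker frame (Z=0):
  M0 = (-0.1160, +0.1160, 0)
  M1 = (+0.1160, +0.1160, 0)
  M2 = (+0.1160, -0.1160, 0)
  M3 = (-0.1160, -0.1160, 0)
rvec = (-0.0334, -0.3585, 0.1782), |rvec| = θ = 0.40174 rad = 23.018°
Rodrigues: sinθ=0.39102, 1−cosθ=0.07962; R = I + sinθ·[k]× + (1−cosθ)·[k]×²:
    [+0.92093 -0.16754 -0.35187]
    [+0.17935 +0.98378 +0.00099]
    [+0.34600 -0.06402 +0.93605]
t = (-0.1200, -0.0578, 0.8441) m
M0: Pc = R·M0+t = (-0.24626, +0.03551, +0.79654); u = 735.6·(-0.24626)/0.79654 + 306.2 = 78.7771, v = 695.5·(+0.03551)/0.79654 + 225.4 = 256.4093
M1: Pc = R·M1+t = (-0.03261, +0.07712, +0.87681); u = 735.6·(-0.03261)/0.87681 + 306.2 = 278.8450, v = 695.5·(+0.07712)/0.87681 + 225.4 = 286.5760
M2: Pc = R·M2+t = (+0.00626, -0.15111, +0.89166); u = 735.6·(+0.00626)/0.89166 + 306.2 = 311.3666, v = 695.5·(-0.15111)/0.89166 + 225.4 = 107.5304
M3: Pc = R·M3+t = (-0.20739, -0.19272, +0.81139); u = 735.6·(-0.20739)/0.81139 + 306.2 = 118.1786, v = 695.5·(-0.19272)/0.81139 + 225.4 = 60.2029

c0=(78.78, 256.41) c1=(278.85, 286.58) c2=(311.37, 107.53) c3=(118.18, 60.20)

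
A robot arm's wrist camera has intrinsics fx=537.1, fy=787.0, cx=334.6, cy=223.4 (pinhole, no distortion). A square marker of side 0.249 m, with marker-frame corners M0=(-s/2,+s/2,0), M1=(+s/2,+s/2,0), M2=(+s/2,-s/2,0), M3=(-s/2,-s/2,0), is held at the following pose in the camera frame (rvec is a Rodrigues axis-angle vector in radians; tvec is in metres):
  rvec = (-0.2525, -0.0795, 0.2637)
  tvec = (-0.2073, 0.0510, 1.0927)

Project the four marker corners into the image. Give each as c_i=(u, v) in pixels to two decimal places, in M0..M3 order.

c0=(152.38, 323.34) c1=(275.01, 371.46) c2=(307.69, 201.12) c3=(192.40, 154.06)

Intrinsics K: fx=537.1, fy=787.0, cx=334.6, cy=223.4
Marker side s = 0.249 m; corners in marker frame (Z=0):
  M0 = (-0.1245, +0.1245, 0)
  M1 = (+0.1245, +0.1245, 0)
  M2 = (+0.1245, -0.1245, 0)
  M3 = (-0.1245, -0.1245, 0)
rvec = (-0.2525, -0.0795, 0.2637), |rvec| = θ = 0.37365 rad = 21.409°
Rodrigues: sinθ=0.36502, 1−cosθ=0.06900; R = I + sinθ·[k]× + (1−cosθ)·[k]×²:
    [+0.96251 -0.24769 -0.11057]
    [+0.26753 +0.93412 +0.23630]
    [+0.04476 -0.25703 +0.96537]
t = (-0.2073, 0.0510, 1.0927) m
M0: Pc = R·M0+t = (-0.35797, +0.13399, +1.05513); u = 537.1·(-0.35797)/1.05513 + 334.6 = 152.3801, v = 787.0·(+0.13399)/1.05513 + 223.4 = 323.3416
M1: Pc = R·M1+t = (-0.11830, +0.20061, +1.06627); u = 537.1·(-0.11830)/1.06627 + 334.6 = 275.0080, v = 787.0·(+0.20061)/1.06627 + 223.4 = 371.4641
M2: Pc = R·M2+t = (-0.05663, -0.03199, +1.13027); u = 537.1·(-0.05663)/1.13027 + 334.6 = 307.6894, v = 787.0·(-0.03199)/1.13027 + 223.4 = 201.1246
M3: Pc = R·M3+t = (-0.29630, -0.09861, +1.11913); u = 537.1·(-0.29630)/1.11913 + 334.6 = 192.3996, v = 787.0·(-0.09861)/1.11913 + 223.4 = 154.0579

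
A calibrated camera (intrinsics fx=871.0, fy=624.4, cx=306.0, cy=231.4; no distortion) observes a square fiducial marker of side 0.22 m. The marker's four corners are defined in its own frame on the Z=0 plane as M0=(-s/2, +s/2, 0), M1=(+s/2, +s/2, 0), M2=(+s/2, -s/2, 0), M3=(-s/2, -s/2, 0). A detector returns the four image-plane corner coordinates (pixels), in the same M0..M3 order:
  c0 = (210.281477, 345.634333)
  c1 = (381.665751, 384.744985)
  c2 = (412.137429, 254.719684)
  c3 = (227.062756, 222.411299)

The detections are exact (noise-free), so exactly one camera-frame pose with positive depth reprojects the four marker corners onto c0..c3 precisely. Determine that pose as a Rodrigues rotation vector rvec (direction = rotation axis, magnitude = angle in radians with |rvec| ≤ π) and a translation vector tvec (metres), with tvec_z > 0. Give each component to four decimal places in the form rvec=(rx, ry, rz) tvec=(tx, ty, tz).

rvec=(0.2817, 0.3663, 0.1779) tvec=(-0.0021, 0.1141, 0.9898)

Intrinsics K: fx=871.0, fy=624.4, cx=306.0, cy=231.4
Marker side s = 0.22 m; corners in marker frame (Z=0):
  M0 = (-0.1100, +0.1100, 0)
  M1 = (+0.1100, +0.1100, 0)
  M2 = (+0.1100, -0.1100, 0)
  M3 = (-0.1100, -0.1100, 0)
Detected image corners:
  c0 = (210.281477, 345.634333) px
  c1 = (381.665751, 384.744985) px
  c2 = (412.137429, 254.719684) px
  c3 = (227.062756, 222.411299) px
Planar DLT: solve 8×8 A·h = b for H (H[2,2]=1):
  H  [+707.42703 -12.27487 +304.15224]
  H  [+63.12532 +667.18594 +303.35553]
  H  [-0.33030 +0.30537 +1.00000]
B = K⁻¹H; ‖b₁‖=1.010290, ‖b₂‖=1.010290; λ = 2/(‖b₁‖+‖b₂‖) = 0.989815, sign → tz>0 ⇒ λ=+0.989815
r₁ = λ·B[:,0] = (+0.91879,+0.22123,-0.32694); r₂ = λ·B[:,1] = (-0.12014,+0.94563,+0.30226)
r₃ = r₁×r₂ = (+0.37603,-0.23843,+0.89541); SVD([r₁ r₂ r₃]) → R = UVᵀ:
  R  [+0.91879 -0.12014 +0.37603]
  R  [+0.22123 +0.94563 -0.23843]
  R  [-0.32694 +0.30226 +0.89541]
t = (-0.00210, +0.11407, +0.98982) m
tr R = 2.759821; θ = arccos((tr R − 1)/2) = 0.495122 rad = 28.368°
axis k = ((R−Rᵀ)₃₂, (R−Rᵀ)₁₃, (R−Rᵀ)₂₁) / (2 sinθ) = (+0.568978, +0.739742, +0.359228)
rvec = θ·k = (+0.281714, +0.366263, +0.177862)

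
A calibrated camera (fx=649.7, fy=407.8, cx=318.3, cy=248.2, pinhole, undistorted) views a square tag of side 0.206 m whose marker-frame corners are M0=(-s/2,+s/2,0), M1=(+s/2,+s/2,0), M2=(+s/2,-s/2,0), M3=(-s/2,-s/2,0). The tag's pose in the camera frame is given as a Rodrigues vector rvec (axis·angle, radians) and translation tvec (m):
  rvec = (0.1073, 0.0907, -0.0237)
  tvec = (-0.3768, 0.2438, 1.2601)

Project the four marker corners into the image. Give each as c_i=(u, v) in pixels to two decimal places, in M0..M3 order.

Intrinsics K: fx=649.7, fy=407.8, cx=318.3, cy=248.2
Marker side s = 0.206 m; corners in marker frame (Z=0):
  M0 = (-0.1030, +0.1030, 0)
  M1 = (+0.1030, +0.1030, 0)
  M2 = (+0.1030, -0.1030, 0)
  M3 = (-0.1030, -0.1030, 0)
rvec = (0.1073, 0.0907, -0.0237), |rvec| = θ = 0.14248 rad = 8.164°
Rodrigues: sinθ=0.14200, 1−cosθ=0.01013; R = I + sinθ·[k]× + (1−cosθ)·[k]×²:
    [+0.99561 +0.02848 +0.08912]
    [-0.01876 +0.99397 -0.10801]
    [-0.09166 +0.10586 +0.99015]
t = (-0.3768, 0.2438, 1.2601) m
M0: Pc = R·M0+t = (-0.47641, +0.34811, +1.28045); u = 649.7·(-0.47641)/1.28045 + 318.3 = 76.5663, v = 407.8·(+0.34811)/1.28045 + 248.2 = 359.0676
M1: Pc = R·M1+t = (-0.27132, +0.34425, +1.26156); u = 649.7·(-0.27132)/1.26156 + 318.3 = 178.5719, v = 407.8·(+0.34425)/1.26156 + 248.2 = 359.4777
M2: Pc = R·M2+t = (-0.27719, +0.13949, +1.23975); u = 649.7·(-0.27719)/1.23975 + 318.3 = 173.0397, v = 407.8·(+0.13949)/1.23975 + 248.2 = 294.0827
M3: Pc = R·M3+t = (-0.48228, +0.14335, +1.25864); u = 649.7·(-0.48228)/1.25864 + 318.3 = 69.3496, v = 407.8·(+0.14335)/1.25864 + 248.2 = 294.6466

c0=(76.57, 359.07) c1=(178.57, 359.48) c2=(173.04, 294.08) c3=(69.35, 294.65)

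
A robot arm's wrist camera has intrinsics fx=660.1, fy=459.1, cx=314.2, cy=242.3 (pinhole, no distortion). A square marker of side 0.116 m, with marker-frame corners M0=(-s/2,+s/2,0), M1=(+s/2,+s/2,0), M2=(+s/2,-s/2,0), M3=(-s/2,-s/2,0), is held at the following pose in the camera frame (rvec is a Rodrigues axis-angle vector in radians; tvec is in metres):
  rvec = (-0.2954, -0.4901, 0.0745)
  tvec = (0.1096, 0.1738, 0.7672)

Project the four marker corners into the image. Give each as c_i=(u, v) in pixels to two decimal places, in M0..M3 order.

c0=(367.58, 382.50) c1=(450.83, 382.68) c2=(445.03, 313.99) c3=(365.16, 309.06)

Intrinsics K: fx=660.1, fy=459.1, cx=314.2, cy=242.3
Marker side s = 0.116 m; corners in marker frame (Z=0):
  M0 = (-0.0580, +0.0580, 0)
  M1 = (+0.0580, +0.0580, 0)
  M2 = (+0.0580, -0.0580, 0)
  M3 = (-0.0580, -0.0580, 0)
rvec = (-0.2954, -0.4901, 0.0745), |rvec| = θ = 0.57707 rad = 33.064°
Rodrigues: sinθ=0.54557, 1−cosθ=0.16194; R = I + sinθ·[k]× + (1−cosθ)·[k]×²:
    [+0.88050 -0.00003 -0.47405]
    [+0.14083 +0.95487 +0.26152]
    [+0.45265 -0.29703 +0.84076]
t = (0.1096, 0.1738, 0.7672) m
M0: Pc = R·M0+t = (+0.05853, +0.22101, +0.72372); u = 660.1·(+0.05853)/0.72372 + 314.2 = 367.5842, v = 459.1·(+0.22101)/0.72372 + 242.3 = 382.5029
M1: Pc = R·M1+t = (+0.16067, +0.23735, +0.77623); u = 660.1·(+0.16067)/0.77623 + 314.2 = 450.8307, v = 459.1·(+0.23735)/0.77623 + 242.3 = 382.6815
M2: Pc = R·M2+t = (+0.16067, +0.12659, +0.81068); u = 660.1·(+0.16067)/0.81068 + 314.2 = 445.0267, v = 459.1·(+0.12659)/0.81068 + 242.3 = 313.9874
M3: Pc = R·M3+t = (+0.05853, +0.11025, +0.75817); u = 660.1·(+0.05853)/0.75817 + 314.2 = 365.1614, v = 459.1·(+0.11025)/0.75817 + 242.3 = 309.0596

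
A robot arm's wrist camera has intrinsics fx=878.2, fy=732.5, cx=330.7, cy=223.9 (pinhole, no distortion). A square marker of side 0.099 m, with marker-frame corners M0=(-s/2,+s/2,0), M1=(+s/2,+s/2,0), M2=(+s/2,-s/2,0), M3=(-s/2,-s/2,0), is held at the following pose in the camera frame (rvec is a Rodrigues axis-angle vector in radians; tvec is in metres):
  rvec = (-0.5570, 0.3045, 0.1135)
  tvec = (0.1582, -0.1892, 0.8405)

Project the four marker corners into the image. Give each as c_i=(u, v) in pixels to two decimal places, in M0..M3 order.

c0=(438.40, 92.94) c1=(545.71, 90.01) c2=(552.33, 25.83) c3=(450.84, 30.86)

Intrinsics K: fx=878.2, fy=732.5, cx=330.7, cy=223.9
Marker side s = 0.099 m; corners in marker frame (Z=0):
  M0 = (-0.0495, +0.0495, 0)
  M1 = (+0.0495, +0.0495, 0)
  M2 = (+0.0495, -0.0495, 0)
  M3 = (-0.0495, -0.0495, 0)
rvec = (-0.5570, 0.3045, 0.1135), |rvec| = θ = 0.64487 rad = 36.948°
Rodrigues: sinθ=0.60109, 1−cosθ=0.20082; R = I + sinθ·[k]× + (1−cosθ)·[k]×²:
    [+0.94900 -0.18770 +0.25330]
    [+0.02389 +0.84396 +0.53588]
    [-0.31436 -0.50250 +0.80540]
t = (0.1582, -0.1892, 0.8405) m
M0: Pc = R·M0+t = (+0.10193, -0.14861, +0.83119); u = 878.2·(+0.10193)/0.83119 + 330.7 = 438.3986, v = 732.5·(-0.14861)/0.83119 + 223.9 = 92.9374
M1: Pc = R·M1+t = (+0.19588, -0.14624, +0.80007); u = 878.2·(+0.19588)/0.80007 + 330.7 = 545.7146, v = 732.5·(-0.14624)/0.80007 + 223.9 = 90.0085
M2: Pc = R·M2+t = (+0.21447, -0.22979, +0.84981); u = 878.2·(+0.21447)/0.84981 + 330.7 = 552.3309, v = 732.5·(-0.22979)/0.84981 + 223.9 = 25.8287
M3: Pc = R·M3+t = (+0.12052, -0.23216, +0.88093); u = 878.2·(+0.12052)/0.88093 + 330.7 = 450.8414, v = 732.5·(-0.23216)/0.88093 + 223.9 = 30.8595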